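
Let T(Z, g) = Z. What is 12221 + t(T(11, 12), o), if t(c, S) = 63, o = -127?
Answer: 12284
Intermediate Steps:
12221 + t(T(11, 12), o) = 12221 + 63 = 12284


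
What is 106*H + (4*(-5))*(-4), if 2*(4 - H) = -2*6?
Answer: 1140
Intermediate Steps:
H = 10 (H = 4 - (-1)*6 = 4 - ½*(-12) = 4 + 6 = 10)
106*H + (4*(-5))*(-4) = 106*10 + (4*(-5))*(-4) = 1060 - 20*(-4) = 1060 + 80 = 1140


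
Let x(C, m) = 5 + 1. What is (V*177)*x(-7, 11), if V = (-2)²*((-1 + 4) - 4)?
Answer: -4248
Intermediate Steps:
x(C, m) = 6
V = -4 (V = 4*(3 - 4) = 4*(-1) = -4)
(V*177)*x(-7, 11) = -4*177*6 = -708*6 = -4248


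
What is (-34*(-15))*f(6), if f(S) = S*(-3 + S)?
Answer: 9180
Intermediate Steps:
(-34*(-15))*f(6) = (-34*(-15))*(6*(-3 + 6)) = 510*(6*3) = 510*18 = 9180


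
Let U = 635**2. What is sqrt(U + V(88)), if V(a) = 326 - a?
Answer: sqrt(403463) ≈ 635.19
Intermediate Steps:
U = 403225
sqrt(U + V(88)) = sqrt(403225 + (326 - 1*88)) = sqrt(403225 + (326 - 88)) = sqrt(403225 + 238) = sqrt(403463)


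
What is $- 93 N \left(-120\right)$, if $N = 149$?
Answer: $1662840$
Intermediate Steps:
$- 93 N \left(-120\right) = \left(-93\right) 149 \left(-120\right) = \left(-13857\right) \left(-120\right) = 1662840$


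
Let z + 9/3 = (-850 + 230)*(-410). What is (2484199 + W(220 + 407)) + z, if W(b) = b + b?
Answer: 2739650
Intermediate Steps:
W(b) = 2*b
z = 254197 (z = -3 + (-850 + 230)*(-410) = -3 - 620*(-410) = -3 + 254200 = 254197)
(2484199 + W(220 + 407)) + z = (2484199 + 2*(220 + 407)) + 254197 = (2484199 + 2*627) + 254197 = (2484199 + 1254) + 254197 = 2485453 + 254197 = 2739650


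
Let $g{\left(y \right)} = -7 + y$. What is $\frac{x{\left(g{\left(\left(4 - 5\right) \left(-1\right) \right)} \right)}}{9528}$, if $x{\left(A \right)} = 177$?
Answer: $\frac{59}{3176} \approx 0.018577$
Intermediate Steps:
$\frac{x{\left(g{\left(\left(4 - 5\right) \left(-1\right) \right)} \right)}}{9528} = \frac{177}{9528} = 177 \cdot \frac{1}{9528} = \frac{59}{3176}$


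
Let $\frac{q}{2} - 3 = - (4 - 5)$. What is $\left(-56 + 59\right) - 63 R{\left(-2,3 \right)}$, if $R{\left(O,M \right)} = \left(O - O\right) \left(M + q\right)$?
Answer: $3$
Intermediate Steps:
$q = 8$ ($q = 6 + 2 \left(- (4 - 5)\right) = 6 + 2 \left(\left(-1\right) \left(-1\right)\right) = 6 + 2 \cdot 1 = 6 + 2 = 8$)
$R{\left(O,M \right)} = 0$ ($R{\left(O,M \right)} = \left(O - O\right) \left(M + 8\right) = 0 \left(8 + M\right) = 0$)
$\left(-56 + 59\right) - 63 R{\left(-2,3 \right)} = \left(-56 + 59\right) - 0 = 3 + 0 = 3$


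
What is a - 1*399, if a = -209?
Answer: -608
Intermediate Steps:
a - 1*399 = -209 - 1*399 = -209 - 399 = -608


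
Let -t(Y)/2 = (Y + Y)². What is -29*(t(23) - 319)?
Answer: 131979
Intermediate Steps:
t(Y) = -8*Y² (t(Y) = -2*(Y + Y)² = -2*4*Y² = -8*Y²)
-29*(t(23) - 319) = -29*(-8*23² - 319) = -29*(-8*529 - 319) = -29*(-4232 - 319) = -29*(-4551) = 131979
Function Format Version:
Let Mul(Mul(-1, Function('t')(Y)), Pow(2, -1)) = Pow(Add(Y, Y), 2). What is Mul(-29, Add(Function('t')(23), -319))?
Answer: 131979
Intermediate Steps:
Function('t')(Y) = Mul(-8, Pow(Y, 2)) (Function('t')(Y) = Mul(-2, Pow(Add(Y, Y), 2)) = Mul(-2, Pow(Mul(2, Y), 2)) = Mul(-2, Mul(4, Pow(Y, 2))) = Mul(-8, Pow(Y, 2)))
Mul(-29, Add(Function('t')(23), -319)) = Mul(-29, Add(Mul(-8, Pow(23, 2)), -319)) = Mul(-29, Add(Mul(-8, 529), -319)) = Mul(-29, Add(-4232, -319)) = Mul(-29, -4551) = 131979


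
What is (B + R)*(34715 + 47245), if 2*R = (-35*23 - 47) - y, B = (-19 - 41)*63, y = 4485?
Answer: -528519060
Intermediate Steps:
B = -3780 (B = -60*63 = -3780)
R = -5337/2 (R = ((-35*23 - 47) - 1*4485)/2 = ((-805 - 47) - 4485)/2 = (-852 - 4485)/2 = (1/2)*(-5337) = -5337/2 ≈ -2668.5)
(B + R)*(34715 + 47245) = (-3780 - 5337/2)*(34715 + 47245) = -12897/2*81960 = -528519060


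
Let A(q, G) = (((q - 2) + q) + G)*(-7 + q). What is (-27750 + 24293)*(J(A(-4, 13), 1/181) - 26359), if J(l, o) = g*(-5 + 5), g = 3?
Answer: 91123063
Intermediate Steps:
A(q, G) = (-7 + q)*(-2 + G + 2*q) (A(q, G) = (((-2 + q) + q) + G)*(-7 + q) = ((-2 + 2*q) + G)*(-7 + q) = (-2 + G + 2*q)*(-7 + q) = (-7 + q)*(-2 + G + 2*q))
J(l, o) = 0 (J(l, o) = 3*(-5 + 5) = 3*0 = 0)
(-27750 + 24293)*(J(A(-4, 13), 1/181) - 26359) = (-27750 + 24293)*(0 - 26359) = -3457*(-26359) = 91123063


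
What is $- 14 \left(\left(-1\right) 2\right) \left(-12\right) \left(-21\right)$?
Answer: $7056$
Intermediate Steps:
$- 14 \left(\left(-1\right) 2\right) \left(-12\right) \left(-21\right) = \left(-14\right) \left(-2\right) \left(-12\right) \left(-21\right) = 28 \left(-12\right) \left(-21\right) = \left(-336\right) \left(-21\right) = 7056$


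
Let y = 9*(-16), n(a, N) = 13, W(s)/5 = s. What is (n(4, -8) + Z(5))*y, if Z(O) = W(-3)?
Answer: 288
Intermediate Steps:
W(s) = 5*s
Z(O) = -15 (Z(O) = 5*(-3) = -15)
y = -144
(n(4, -8) + Z(5))*y = (13 - 15)*(-144) = -2*(-144) = 288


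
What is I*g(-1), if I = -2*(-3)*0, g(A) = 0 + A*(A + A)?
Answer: 0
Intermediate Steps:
g(A) = 2*A² (g(A) = 0 + A*(2*A) = 0 + 2*A² = 2*A²)
I = 0 (I = 6*0 = 0)
I*g(-1) = 0*(2*(-1)²) = 0*(2*1) = 0*2 = 0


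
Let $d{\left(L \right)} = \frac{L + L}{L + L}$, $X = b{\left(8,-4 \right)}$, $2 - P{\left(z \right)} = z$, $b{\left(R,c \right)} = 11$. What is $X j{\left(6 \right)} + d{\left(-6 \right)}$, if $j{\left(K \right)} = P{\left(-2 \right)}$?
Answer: $45$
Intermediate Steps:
$P{\left(z \right)} = 2 - z$
$j{\left(K \right)} = 4$ ($j{\left(K \right)} = 2 - -2 = 2 + 2 = 4$)
$X = 11$
$d{\left(L \right)} = 1$ ($d{\left(L \right)} = \frac{2 L}{2 L} = 2 L \frac{1}{2 L} = 1$)
$X j{\left(6 \right)} + d{\left(-6 \right)} = 11 \cdot 4 + 1 = 44 + 1 = 45$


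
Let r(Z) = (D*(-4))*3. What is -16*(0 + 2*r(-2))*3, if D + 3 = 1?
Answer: -2304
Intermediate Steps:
D = -2 (D = -3 + 1 = -2)
r(Z) = 24 (r(Z) = -2*(-4)*3 = 8*3 = 24)
-16*(0 + 2*r(-2))*3 = -16*(0 + 2*24)*3 = -16*(0 + 48)*3 = -16*48*3 = -768*3 = -2304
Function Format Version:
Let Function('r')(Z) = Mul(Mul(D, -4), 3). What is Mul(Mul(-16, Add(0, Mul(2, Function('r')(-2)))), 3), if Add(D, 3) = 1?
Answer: -2304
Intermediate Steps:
D = -2 (D = Add(-3, 1) = -2)
Function('r')(Z) = 24 (Function('r')(Z) = Mul(Mul(-2, -4), 3) = Mul(8, 3) = 24)
Mul(Mul(-16, Add(0, Mul(2, Function('r')(-2)))), 3) = Mul(Mul(-16, Add(0, Mul(2, 24))), 3) = Mul(Mul(-16, Add(0, 48)), 3) = Mul(Mul(-16, 48), 3) = Mul(-768, 3) = -2304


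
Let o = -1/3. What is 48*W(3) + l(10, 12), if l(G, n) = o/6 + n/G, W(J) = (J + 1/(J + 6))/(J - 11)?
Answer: -1577/90 ≈ -17.522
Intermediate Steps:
o = -⅓ (o = -1*⅓ = -⅓ ≈ -0.33333)
W(J) = (J + 1/(6 + J))/(-11 + J)
l(G, n) = -1/18 + n/G (l(G, n) = -⅓/6 + n/G = -⅓*⅙ + n/G = -1/18 + n/G)
48*W(3) + l(10, 12) = 48*((1 + 3² + 6*3)/(-66 + 3² - 5*3)) + (12 - 1/18*10)/10 = 48*((1 + 9 + 18)/(-66 + 9 - 15)) + (12 - 5/9)/10 = 48*(28/(-72)) + (⅒)*(103/9) = 48*(-1/72*28) + 103/90 = 48*(-7/18) + 103/90 = -56/3 + 103/90 = -1577/90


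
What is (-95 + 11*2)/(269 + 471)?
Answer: -73/740 ≈ -0.098649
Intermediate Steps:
(-95 + 11*2)/(269 + 471) = (-95 + 22)/740 = -73*1/740 = -73/740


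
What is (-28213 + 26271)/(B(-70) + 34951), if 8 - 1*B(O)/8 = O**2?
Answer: 1942/4185 ≈ 0.46404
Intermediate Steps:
B(O) = 64 - 8*O**2
(-28213 + 26271)/(B(-70) + 34951) = (-28213 + 26271)/((64 - 8*(-70)**2) + 34951) = -1942/((64 - 8*4900) + 34951) = -1942/((64 - 39200) + 34951) = -1942/(-39136 + 34951) = -1942/(-4185) = -1942*(-1/4185) = 1942/4185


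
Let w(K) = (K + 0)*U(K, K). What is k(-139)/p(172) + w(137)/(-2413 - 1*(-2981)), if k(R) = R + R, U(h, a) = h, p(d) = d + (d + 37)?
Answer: 6993085/216408 ≈ 32.314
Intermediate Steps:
p(d) = 37 + 2*d (p(d) = d + (37 + d) = 37 + 2*d)
k(R) = 2*R
w(K) = K² (w(K) = (K + 0)*K = K*K = K²)
k(-139)/p(172) + w(137)/(-2413 - 1*(-2981)) = (2*(-139))/(37 + 2*172) + 137²/(-2413 - 1*(-2981)) = -278/(37 + 344) + 18769/(-2413 + 2981) = -278/381 + 18769/568 = 6993085/216408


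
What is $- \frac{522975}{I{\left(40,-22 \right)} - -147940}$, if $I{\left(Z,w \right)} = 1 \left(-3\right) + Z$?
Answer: $- \frac{522975}{147977} \approx -3.5342$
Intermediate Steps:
$I{\left(Z,w \right)} = -3 + Z$
$- \frac{522975}{I{\left(40,-22 \right)} - -147940} = - \frac{522975}{\left(-3 + 40\right) - -147940} = - \frac{522975}{37 + 147940} = - \frac{522975}{147977}$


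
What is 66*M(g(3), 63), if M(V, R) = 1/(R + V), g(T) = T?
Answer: 1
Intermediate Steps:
66*M(g(3), 63) = 66/(63 + 3) = 66/66 = 66*(1/66) = 1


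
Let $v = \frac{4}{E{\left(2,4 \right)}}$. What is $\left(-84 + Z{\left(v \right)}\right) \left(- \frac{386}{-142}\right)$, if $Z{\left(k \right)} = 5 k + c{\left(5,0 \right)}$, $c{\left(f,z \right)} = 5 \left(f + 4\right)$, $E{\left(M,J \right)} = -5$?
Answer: $- \frac{8299}{71} \approx -116.89$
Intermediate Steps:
$c{\left(f,z \right)} = 20 + 5 f$ ($c{\left(f,z \right)} = 5 \left(4 + f\right) = 20 + 5 f$)
$v = - \frac{4}{5}$ ($v = \frac{4}{-5} = 4 \left(- \frac{1}{5}\right) = - \frac{4}{5} \approx -0.8$)
$Z{\left(k \right)} = 45 + 5 k$ ($Z{\left(k \right)} = 5 k + \left(20 + 5 \cdot 5\right) = 5 k + \left(20 + 25\right) = 5 k + 45 = 45 + 5 k$)
$\left(-84 + Z{\left(v \right)}\right) \left(- \frac{386}{-142}\right) = \left(-84 + \left(45 + 5 \left(- \frac{4}{5}\right)\right)\right) \left(- \frac{386}{-142}\right) = \left(-84 + \left(45 - 4\right)\right) \left(\left(-386\right) \left(- \frac{1}{142}\right)\right) = \left(-84 + 41\right) \frac{193}{71} = \left(-43\right) \frac{193}{71} = - \frac{8299}{71}$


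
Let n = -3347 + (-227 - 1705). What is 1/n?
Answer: -1/5279 ≈ -0.00018943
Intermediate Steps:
n = -5279 (n = -3347 - 1932 = -5279)
1/n = 1/(-5279) = -1/5279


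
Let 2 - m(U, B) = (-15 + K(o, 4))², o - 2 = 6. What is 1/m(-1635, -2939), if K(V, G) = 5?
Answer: -1/98 ≈ -0.010204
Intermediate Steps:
o = 8 (o = 2 + 6 = 8)
m(U, B) = -98 (m(U, B) = 2 - (-15 + 5)² = 2 - 1*(-10)² = 2 - 1*100 = 2 - 100 = -98)
1/m(-1635, -2939) = 1/(-98) = -1/98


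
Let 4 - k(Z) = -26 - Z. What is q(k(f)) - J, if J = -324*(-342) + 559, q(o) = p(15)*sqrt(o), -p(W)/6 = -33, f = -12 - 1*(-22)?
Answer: -111367 + 396*sqrt(10) ≈ -1.1011e+5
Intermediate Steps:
f = 10 (f = -12 + 22 = 10)
p(W) = 198 (p(W) = -6*(-33) = 198)
k(Z) = 30 + Z (k(Z) = 4 - (-26 - Z) = 4 + (26 + Z) = 30 + Z)
q(o) = 198*sqrt(o)
J = 111367 (J = 110808 + 559 = 111367)
q(k(f)) - J = 198*sqrt(30 + 10) - 1*111367 = 198*sqrt(40) - 111367 = 198*(2*sqrt(10)) - 111367 = 396*sqrt(10) - 111367 = -111367 + 396*sqrt(10)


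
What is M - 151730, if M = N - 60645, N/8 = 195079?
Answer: 1348257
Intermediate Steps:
N = 1560632 (N = 8*195079 = 1560632)
M = 1499987 (M = 1560632 - 60645 = 1499987)
M - 151730 = 1499987 - 151730 = 1348257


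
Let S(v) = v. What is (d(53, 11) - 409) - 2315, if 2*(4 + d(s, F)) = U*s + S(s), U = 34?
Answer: -3601/2 ≈ -1800.5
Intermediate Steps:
d(s, F) = -4 + 35*s/2 (d(s, F) = -4 + (34*s + s)/2 = -4 + (35*s)/2 = -4 + 35*s/2)
(d(53, 11) - 409) - 2315 = ((-4 + (35/2)*53) - 409) - 2315 = ((-4 + 1855/2) - 409) - 2315 = (1847/2 - 409) - 2315 = 1029/2 - 2315 = -3601/2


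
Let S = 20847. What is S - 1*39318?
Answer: -18471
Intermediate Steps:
S - 1*39318 = 20847 - 1*39318 = 20847 - 39318 = -18471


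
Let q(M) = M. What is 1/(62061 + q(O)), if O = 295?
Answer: 1/62356 ≈ 1.6037e-5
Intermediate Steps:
1/(62061 + q(O)) = 1/(62061 + 295) = 1/62356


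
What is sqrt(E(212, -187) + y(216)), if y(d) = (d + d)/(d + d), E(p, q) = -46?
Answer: 3*I*sqrt(5) ≈ 6.7082*I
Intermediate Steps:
y(d) = 1 (y(d) = (2*d)/((2*d)) = (2*d)*(1/(2*d)) = 1)
sqrt(E(212, -187) + y(216)) = sqrt(-46 + 1) = sqrt(-45) = 3*I*sqrt(5)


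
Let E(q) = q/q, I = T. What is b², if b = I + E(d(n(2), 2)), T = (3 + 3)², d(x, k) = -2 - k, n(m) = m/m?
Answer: 1369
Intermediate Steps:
n(m) = 1
T = 36 (T = 6² = 36)
I = 36
E(q) = 1
b = 37 (b = 36 + 1 = 37)
b² = 37² = 1369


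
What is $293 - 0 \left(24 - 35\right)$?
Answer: $293$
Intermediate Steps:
$293 - 0 \left(24 - 35\right) = 293 - 0 \left(-11\right) = 293 - 0 = 293 + 0 = 293$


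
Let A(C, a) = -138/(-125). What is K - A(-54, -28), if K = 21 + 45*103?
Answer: 581862/125 ≈ 4654.9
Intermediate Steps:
A(C, a) = 138/125 (A(C, a) = -138*(-1/125) = 138/125)
K = 4656 (K = 21 + 4635 = 4656)
K - A(-54, -28) = 4656 - 1*138/125 = 4656 - 138/125 = 581862/125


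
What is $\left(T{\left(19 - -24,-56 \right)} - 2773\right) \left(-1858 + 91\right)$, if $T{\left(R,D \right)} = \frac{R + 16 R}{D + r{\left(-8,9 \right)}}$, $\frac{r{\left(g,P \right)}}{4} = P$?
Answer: $\frac{99289497}{20} \approx 4.9645 \cdot 10^{6}$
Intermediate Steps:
$r{\left(g,P \right)} = 4 P$
$T{\left(R,D \right)} = \frac{17 R}{36 + D}$ ($T{\left(R,D \right)} = \frac{R + 16 R}{D + 4 \cdot 9} = \frac{17 R}{D + 36} = \frac{17 R}{36 + D}$)
$\left(T{\left(19 - -24,-56 \right)} - 2773\right) \left(-1858 + 91\right) = \left(\frac{17 \left(19 - -24\right)}{36 - 56} - 2773\right) \left(-1858 + 91\right) = \left(\frac{17 \left(19 + 24\right)}{-20} - 2773\right) \left(-1767\right) = \left(17 \cdot 43 \left(- \frac{1}{20}\right) - 2773\right) \left(-1767\right) = \left(- \frac{731}{20} - 2773\right) \left(-1767\right) = \left(- \frac{56191}{20}\right) \left(-1767\right) = \frac{99289497}{20}$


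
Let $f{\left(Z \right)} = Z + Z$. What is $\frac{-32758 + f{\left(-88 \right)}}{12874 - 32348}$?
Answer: $\frac{16467}{9737} \approx 1.6912$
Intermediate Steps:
$f{\left(Z \right)} = 2 Z$
$\frac{-32758 + f{\left(-88 \right)}}{12874 - 32348} = \frac{-32758 + 2 \left(-88\right)}{12874 - 32348} = \frac{-32758 - 176}{-19474} = \left(-32934\right) \left(- \frac{1}{19474}\right) = \frac{16467}{9737}$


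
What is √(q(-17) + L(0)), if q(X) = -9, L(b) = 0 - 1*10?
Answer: I*√19 ≈ 4.3589*I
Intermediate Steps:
L(b) = -10 (L(b) = 0 - 10 = -10)
√(q(-17) + L(0)) = √(-9 - 10) = √(-19) = I*√19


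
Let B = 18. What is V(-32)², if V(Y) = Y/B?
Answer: 256/81 ≈ 3.1605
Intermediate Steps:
V(Y) = Y/18
V(-32)² = ((1/18)*(-32))² = (-16/9)² = 256/81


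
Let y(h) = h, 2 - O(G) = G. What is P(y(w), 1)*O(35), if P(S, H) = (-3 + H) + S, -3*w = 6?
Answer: 132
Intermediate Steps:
w = -2 (w = -1/3*6 = -2)
O(G) = 2 - G
P(S, H) = -3 + H + S
P(y(w), 1)*O(35) = (-3 + 1 - 2)*(2 - 1*35) = -4*(2 - 35) = -4*(-33) = 132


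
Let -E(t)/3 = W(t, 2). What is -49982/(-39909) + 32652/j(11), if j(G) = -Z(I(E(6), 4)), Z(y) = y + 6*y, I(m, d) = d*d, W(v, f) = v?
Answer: -324377671/1117452 ≈ -290.28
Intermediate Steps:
E(t) = -3*t
I(m, d) = d**2
Z(y) = 7*y
j(G) = -112 (j(G) = -7*4**2 = -7*16 = -1*112 = -112)
-49982/(-39909) + 32652/j(11) = -49982/(-39909) + 32652/(-112) = -49982*(-1/39909) + 32652*(-1/112) = 49982/39909 - 8163/28 = -324377671/1117452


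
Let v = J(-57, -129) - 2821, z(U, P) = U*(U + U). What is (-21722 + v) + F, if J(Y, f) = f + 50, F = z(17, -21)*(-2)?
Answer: -25778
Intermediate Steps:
z(U, P) = 2*U² (z(U, P) = U*(2*U) = 2*U²)
F = -1156 (F = (2*17²)*(-2) = (2*289)*(-2) = 578*(-2) = -1156)
J(Y, f) = 50 + f
v = -2900 (v = (50 - 129) - 2821 = -79 - 2821 = -2900)
(-21722 + v) + F = (-21722 - 2900) - 1156 = -24622 - 1156 = -25778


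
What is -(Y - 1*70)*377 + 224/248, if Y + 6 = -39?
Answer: 1344033/31 ≈ 43356.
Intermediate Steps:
Y = -45 (Y = -6 - 39 = -45)
-(Y - 1*70)*377 + 224/248 = -(-45 - 1*70)*377 + 224/248 = -(-45 - 70)*377 + 224*(1/248) = -1*(-115)*377 + 28/31 = 115*377 + 28/31 = 43355 + 28/31 = 1344033/31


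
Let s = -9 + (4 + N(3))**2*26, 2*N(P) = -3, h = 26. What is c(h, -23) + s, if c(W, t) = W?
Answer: 359/2 ≈ 179.50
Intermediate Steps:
N(P) = -3/2 (N(P) = (1/2)*(-3) = -3/2)
s = 307/2 (s = -9 + (4 - 3/2)**2*26 = -9 + (5/2)**2*26 = -9 + (25/4)*26 = -9 + 325/2 = 307/2 ≈ 153.50)
c(h, -23) + s = 26 + 307/2 = 359/2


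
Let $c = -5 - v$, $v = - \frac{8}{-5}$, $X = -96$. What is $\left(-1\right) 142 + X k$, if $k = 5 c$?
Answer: $3026$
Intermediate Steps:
$v = \frac{8}{5}$ ($v = \left(-8\right) \left(- \frac{1}{5}\right) = \frac{8}{5} \approx 1.6$)
$c = - \frac{33}{5}$ ($c = -5 - \frac{8}{5} = - \frac{33}{5} \approx -6.6$)
$k = -33$ ($k = 5 \left(- \frac{33}{5}\right) = -33$)
$\left(-1\right) 142 + X k = \left(-1\right) 142 - -3168 = -142 + 3168 = 3026$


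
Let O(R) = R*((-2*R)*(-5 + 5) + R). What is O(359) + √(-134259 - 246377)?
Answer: 128881 + 2*I*√95159 ≈ 1.2888e+5 + 616.96*I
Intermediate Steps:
O(R) = R² (O(R) = R*(-2*R*0 + R) = R*(0 + R) = R*R = R²)
O(359) + √(-134259 - 246377) = 359² + √(-134259 - 246377) = 128881 + √(-380636) = 128881 + 2*I*√95159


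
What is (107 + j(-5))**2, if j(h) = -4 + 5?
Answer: 11664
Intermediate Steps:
j(h) = 1
(107 + j(-5))**2 = (107 + 1)**2 = 108**2 = 11664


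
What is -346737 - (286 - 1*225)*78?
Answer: -351495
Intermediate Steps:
-346737 - (286 - 1*225)*78 = -346737 - (286 - 225)*78 = -346737 - 61*78 = -346737 - 1*4758 = -346737 - 4758 = -351495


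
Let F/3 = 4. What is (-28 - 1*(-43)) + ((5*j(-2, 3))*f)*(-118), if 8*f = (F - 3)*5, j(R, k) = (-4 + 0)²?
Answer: -53085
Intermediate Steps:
F = 12 (F = 3*4 = 12)
j(R, k) = 16 (j(R, k) = (-4)² = 16)
f = 45/8 (f = ((12 - 3)*5)/8 = (9*5)/8 = (⅛)*45 = 45/8 ≈ 5.6250)
(-28 - 1*(-43)) + ((5*j(-2, 3))*f)*(-118) = (-28 - 1*(-43)) + ((5*16)*(45/8))*(-118) = (-28 + 43) + (80*(45/8))*(-118) = 15 + 450*(-118) = 15 - 53100 = -53085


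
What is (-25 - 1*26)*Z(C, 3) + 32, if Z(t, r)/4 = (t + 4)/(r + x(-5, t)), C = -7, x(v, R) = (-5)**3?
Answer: 1646/61 ≈ 26.984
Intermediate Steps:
x(v, R) = -125
Z(t, r) = 4*(4 + t)/(-125 + r) (Z(t, r) = 4*((t + 4)/(r - 125)) = 4*((4 + t)/(-125 + r)) = 4*(4 + t)/(-125 + r))
(-25 - 1*26)*Z(C, 3) + 32 = (-25 - 1*26)*(4*(4 - 7)/(-125 + 3)) + 32 = (-25 - 26)*(4*(-3)/(-122)) + 32 = -204*(-1)*(-3)/122 + 32 = -51*6/61 + 32 = -306/61 + 32 = 1646/61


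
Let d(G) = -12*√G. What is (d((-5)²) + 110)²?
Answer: 2500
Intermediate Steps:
(d((-5)²) + 110)² = (-12*√((-5)²) + 110)² = (-12*√25 + 110)² = (-12*5 + 110)² = (-60 + 110)² = 50² = 2500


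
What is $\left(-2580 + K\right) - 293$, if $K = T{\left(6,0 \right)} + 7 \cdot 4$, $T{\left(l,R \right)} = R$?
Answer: $-2845$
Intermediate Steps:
$K = 28$ ($K = 0 + 7 \cdot 4 = 0 + 28 = 28$)
$\left(-2580 + K\right) - 293 = \left(-2580 + 28\right) - 293 = -2552 - 293 = -2845$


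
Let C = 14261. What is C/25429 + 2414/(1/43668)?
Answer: 2680586657069/25429 ≈ 1.0541e+8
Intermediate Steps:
C/25429 + 2414/(1/43668) = 14261/25429 + 2414/(1/43668) = 14261*(1/25429) + 2414/(1/43668) = 14261/25429 + 2414*43668 = 14261/25429 + 105414552 = 2680586657069/25429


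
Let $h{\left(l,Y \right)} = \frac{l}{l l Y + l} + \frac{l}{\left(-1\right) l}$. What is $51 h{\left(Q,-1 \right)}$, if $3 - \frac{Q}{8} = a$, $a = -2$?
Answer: $- \frac{680}{13} \approx -52.308$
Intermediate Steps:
$Q = 40$ ($Q = 24 - -16 = 24 + 16 = 40$)
$h{\left(l,Y \right)} = -1 + \frac{l}{l + Y l^{2}}$ ($h{\left(l,Y \right)} = \frac{l}{l^{2} Y + l} + l \left(- \frac{1}{l}\right) = \frac{l}{Y l^{2} + l} - 1 = \frac{l}{l + Y l^{2}} - 1 = -1 + \frac{l}{l + Y l^{2}}$)
$51 h{\left(Q,-1 \right)} = 51 \left(\left(-1\right) \left(-1\right) 40 \frac{1}{1 - 40}\right) = 51 \left(\left(-1\right) \left(-1\right) 40 \frac{1}{-39}\right) = 51 \left(\left(-1\right) \left(-1\right) 40 \left(- \frac{1}{39}\right)\right) = 51 \left(- \frac{40}{39}\right) = - \frac{680}{13}$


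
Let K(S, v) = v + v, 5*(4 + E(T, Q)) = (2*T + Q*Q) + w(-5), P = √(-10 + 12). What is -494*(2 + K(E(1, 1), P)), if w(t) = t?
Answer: -988 - 988*√2 ≈ -2385.2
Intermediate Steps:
P = √2 ≈ 1.4142
E(T, Q) = -5 + Q²/5 + 2*T/5 (E(T, Q) = -4 + ((2*T + Q*Q) - 5)/5 = -4 + ((2*T + Q²) - 5)/5 = -4 + ((Q² + 2*T) - 5)/5 = -4 + (-5 + Q² + 2*T)/5 = -4 + (-1 + Q²/5 + 2*T/5) = -5 + Q²/5 + 2*T/5)
K(S, v) = 2*v
-494*(2 + K(E(1, 1), P)) = -494*(2 + 2*√2) = -988 - 988*√2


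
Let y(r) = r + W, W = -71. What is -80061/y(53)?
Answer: 26687/6 ≈ 4447.8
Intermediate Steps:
y(r) = -71 + r (y(r) = r - 71 = -71 + r)
-80061/y(53) = -80061/(-71 + 53) = -80061/(-18) = -80061*(-1/18) = 26687/6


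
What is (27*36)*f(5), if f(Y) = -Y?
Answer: -4860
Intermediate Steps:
(27*36)*f(5) = (27*36)*(-1*5) = 972*(-5) = -4860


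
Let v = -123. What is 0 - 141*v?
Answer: 17343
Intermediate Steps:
0 - 141*v = 0 - 141*(-123) = 0 + 17343 = 17343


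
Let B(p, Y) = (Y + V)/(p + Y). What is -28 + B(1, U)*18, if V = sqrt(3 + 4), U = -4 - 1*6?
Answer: -8 - 2*sqrt(7) ≈ -13.292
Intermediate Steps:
U = -10 (U = -4 - 6 = -10)
V = sqrt(7) ≈ 2.6458
B(p, Y) = (Y + sqrt(7))/(Y + p) (B(p, Y) = (Y + sqrt(7))/(p + Y) = (Y + sqrt(7))/(Y + p))
-28 + B(1, U)*18 = -28 + ((-10 + sqrt(7))/(-10 + 1))*18 = -28 + ((-10 + sqrt(7))/(-9))*18 = -28 - (-10 + sqrt(7))/9*18 = -28 + (10/9 - sqrt(7)/9)*18 = -28 + (20 - 2*sqrt(7)) = -8 - 2*sqrt(7)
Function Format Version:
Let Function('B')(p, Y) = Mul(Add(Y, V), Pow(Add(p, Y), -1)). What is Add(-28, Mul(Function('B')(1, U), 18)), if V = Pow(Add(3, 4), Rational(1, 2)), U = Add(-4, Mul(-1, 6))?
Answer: Add(-8, Mul(-2, Pow(7, Rational(1, 2)))) ≈ -13.292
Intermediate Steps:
U = -10 (U = Add(-4, -6) = -10)
V = Pow(7, Rational(1, 2)) ≈ 2.6458
Function('B')(p, Y) = Mul(Pow(Add(Y, p), -1), Add(Y, Pow(7, Rational(1, 2)))) (Function('B')(p, Y) = Mul(Add(Y, Pow(7, Rational(1, 2))), Pow(Add(p, Y), -1)) = Mul(Add(Y, Pow(7, Rational(1, 2))), Pow(Add(Y, p), -1)) = Mul(Pow(Add(Y, p), -1), Add(Y, Pow(7, Rational(1, 2)))))
Add(-28, Mul(Function('B')(1, U), 18)) = Add(-28, Mul(Mul(Pow(Add(-10, 1), -1), Add(-10, Pow(7, Rational(1, 2)))), 18)) = Add(-28, Mul(Mul(Pow(-9, -1), Add(-10, Pow(7, Rational(1, 2)))), 18)) = Add(-28, Mul(Mul(Rational(-1, 9), Add(-10, Pow(7, Rational(1, 2)))), 18)) = Add(-28, Mul(Add(Rational(10, 9), Mul(Rational(-1, 9), Pow(7, Rational(1, 2)))), 18)) = Add(-28, Add(20, Mul(-2, Pow(7, Rational(1, 2))))) = Add(-8, Mul(-2, Pow(7, Rational(1, 2))))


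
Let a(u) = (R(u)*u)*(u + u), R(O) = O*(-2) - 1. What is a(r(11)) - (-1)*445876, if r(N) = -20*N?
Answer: 42941076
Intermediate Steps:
R(O) = -1 - 2*O (R(O) = -2*O - 1 = -1 - 2*O)
a(u) = 2*u²*(-1 - 2*u) (a(u) = ((-1 - 2*u)*u)*(u + u) = (u*(-1 - 2*u))*(2*u) = 2*u²*(-1 - 2*u))
a(r(11)) - (-1)*445876 = (-20*11)²*(-2 - (-80)*11) - (-1)*445876 = (-220)²*(-2 - 4*(-220)) - 1*(-445876) = 48400*(-2 + 880) + 445876 = 48400*878 + 445876 = 42495200 + 445876 = 42941076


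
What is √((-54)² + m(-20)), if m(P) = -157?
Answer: √2759 ≈ 52.526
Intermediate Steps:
√((-54)² + m(-20)) = √((-54)² - 157) = √(2916 - 157) = √2759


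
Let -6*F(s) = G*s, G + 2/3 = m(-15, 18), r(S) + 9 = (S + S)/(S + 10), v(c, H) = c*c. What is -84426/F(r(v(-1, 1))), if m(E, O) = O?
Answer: -4179087/1261 ≈ -3314.1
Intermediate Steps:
v(c, H) = c²
r(S) = -9 + 2*S/(10 + S) (r(S) = -9 + (S + S)/(S + 10) = -9 + (2*S)/(10 + S) = -9 + 2*S/(10 + S))
G = 52/3 (G = -⅔ + 18 = 52/3 ≈ 17.333)
F(s) = -26*s/9
-84426/F(r(v(-1, 1))) = -84426*(-9*(10 + (-1)²)/(26*(-90 - 7*(-1)²))) = -84426*(-9*(10 + 1)/(26*(-90 - 7*1))) = -84426*(-99/(26*(-90 - 7))) = -84426/((-26*(-97)/99)) = -84426/((-26/9*(-97/11))) = -84426/2522/99 = -84426*99/2522 = -4179087/1261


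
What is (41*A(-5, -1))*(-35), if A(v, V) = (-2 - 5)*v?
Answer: -50225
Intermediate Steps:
A(v, V) = -7*v
(41*A(-5, -1))*(-35) = (41*(-7*(-5)))*(-35) = (41*35)*(-35) = 1435*(-35) = -50225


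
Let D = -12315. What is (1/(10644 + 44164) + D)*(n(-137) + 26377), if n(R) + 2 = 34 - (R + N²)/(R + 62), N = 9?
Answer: -78637625187133/241800 ≈ -3.2522e+8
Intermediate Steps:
n(R) = 32 - (81 + R)/(62 + R) (n(R) = -2 + (34 - (R + 9²)/(R + 62)) = -2 + (34 - (R + 81)/(62 + R)) = -2 + (34 - (81 + R)/(62 + R)) = 32 - (81 + R)/(62 + R))
(1/(10644 + 44164) + D)*(n(-137) + 26377) = (1/(10644 + 44164) - 12315)*((1903 + 31*(-137))/(62 - 137) + 26377) = (1/54808 - 12315)*((1903 - 4247)/(-75) + 26377) = (1/54808 - 12315)*(-1/75*(-2344) + 26377) = -674960519*(2344/75 + 26377)/54808 = -674960519/54808*1980619/75 = -78637625187133/241800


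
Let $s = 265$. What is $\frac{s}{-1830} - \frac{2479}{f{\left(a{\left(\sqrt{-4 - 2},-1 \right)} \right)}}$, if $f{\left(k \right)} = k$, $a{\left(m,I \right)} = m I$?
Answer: $- \frac{53}{366} - \frac{2479 i \sqrt{6}}{6} \approx -0.14481 - 1012.0 i$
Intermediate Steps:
$a{\left(m,I \right)} = I m$
$\frac{s}{-1830} - \frac{2479}{f{\left(a{\left(\sqrt{-4 - 2},-1 \right)} \right)}} = \frac{265}{-1830} - \frac{2479}{\left(-1\right) \sqrt{-4 - 2}} = 265 \left(- \frac{1}{1830}\right) - \frac{2479}{\left(-1\right) \sqrt{-6}} = - \frac{53}{366} - \frac{2479}{\left(-1\right) i \sqrt{6}} = - \frac{53}{366} - 2479 \frac{i \sqrt{6}}{6} = - \frac{53}{366} - \frac{2479 i \sqrt{6}}{6}$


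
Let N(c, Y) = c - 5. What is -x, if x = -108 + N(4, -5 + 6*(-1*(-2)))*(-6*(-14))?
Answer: 192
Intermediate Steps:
N(c, Y) = -5 + c
x = -192 (x = -108 + (-5 + 4)*(-6*(-14)) = -108 - 1*84 = -108 - 84 = -192)
-x = -1*(-192) = 192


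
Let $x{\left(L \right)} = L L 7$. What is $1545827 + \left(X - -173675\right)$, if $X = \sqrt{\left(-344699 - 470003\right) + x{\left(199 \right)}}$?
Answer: $1719502 + i \sqrt{537495} \approx 1.7195 \cdot 10^{6} + 733.14 i$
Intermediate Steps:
$x{\left(L \right)} = 7 L^{2}$ ($x{\left(L \right)} = L^{2} \cdot 7 = 7 L^{2}$)
$X = i \sqrt{537495}$ ($X = \sqrt{\left(-344699 - 470003\right) + 7 \cdot 199^{2}} = \sqrt{-814702 + 7 \cdot 39601} = \sqrt{-814702 + 277207} = \sqrt{-537495} = i \sqrt{537495} \approx 733.14 i$)
$1545827 + \left(X - -173675\right) = 1545827 + \left(i \sqrt{537495} - -173675\right) = 1545827 + \left(i \sqrt{537495} + 173675\right) = 1545827 + \left(173675 + i \sqrt{537495}\right) = 1719502 + i \sqrt{537495}$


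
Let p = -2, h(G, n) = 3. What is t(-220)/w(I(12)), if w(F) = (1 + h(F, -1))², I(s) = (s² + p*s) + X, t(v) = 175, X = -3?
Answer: 175/16 ≈ 10.938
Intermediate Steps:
I(s) = -3 + s² - 2*s (I(s) = (s² - 2*s) - 3 = -3 + s² - 2*s)
w(F) = 16 (w(F) = (1 + 3)² = 4² = 16)
t(-220)/w(I(12)) = 175/16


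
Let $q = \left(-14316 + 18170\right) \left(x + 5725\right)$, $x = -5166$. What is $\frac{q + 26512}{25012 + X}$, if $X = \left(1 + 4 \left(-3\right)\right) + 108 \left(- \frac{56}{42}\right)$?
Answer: $\frac{2180898}{24857} \approx 87.738$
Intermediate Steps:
$q = 2154386$ ($q = \left(-14316 + 18170\right) \left(-5166 + 5725\right) = 3854 \cdot 559 = 2154386$)
$X = -155$ ($X = \left(1 - 12\right) + 108 \left(\left(-56\right) \frac{1}{42}\right) = -11 + 108 \left(- \frac{4}{3}\right) = -11 - 144 = -155$)
$\frac{q + 26512}{25012 + X} = \frac{2154386 + 26512}{25012 - 155} = \frac{2180898}{24857}$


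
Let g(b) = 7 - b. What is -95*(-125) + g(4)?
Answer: 11878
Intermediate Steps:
-95*(-125) + g(4) = -95*(-125) + (7 - 1*4) = 11875 + (7 - 4) = 11875 + 3 = 11878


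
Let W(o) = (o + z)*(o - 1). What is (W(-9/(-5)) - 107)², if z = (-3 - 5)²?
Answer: 1846881/625 ≈ 2955.0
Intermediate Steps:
z = 64 (z = (-8)² = 64)
W(o) = (-1 + o)*(64 + o) (W(o) = (o + 64)*(o - 1) = (64 + o)*(-1 + o) = (-1 + o)*(64 + o))
(W(-9/(-5)) - 107)² = ((-64 + (-9/(-5))² + 63*(-9/(-5))) - 107)² = ((-64 + (-9*(-⅕))² + 63*(-9*(-⅕))) - 107)² = ((-64 + (9/5)² + 63*(9/5)) - 107)² = ((-64 + 81/25 + 567/5) - 107)² = (1316/25 - 107)² = (-1359/25)² = 1846881/625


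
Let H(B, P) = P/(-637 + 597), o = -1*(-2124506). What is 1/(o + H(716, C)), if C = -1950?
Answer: 4/8498219 ≈ 4.7069e-7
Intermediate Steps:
o = 2124506
H(B, P) = -P/40 (H(B, P) = P/(-40) = P*(-1/40) = -P/40)
1/(o + H(716, C)) = 1/(2124506 - 1/40*(-1950)) = 1/(2124506 + 195/4) = 1/(8498219/4) = 4/8498219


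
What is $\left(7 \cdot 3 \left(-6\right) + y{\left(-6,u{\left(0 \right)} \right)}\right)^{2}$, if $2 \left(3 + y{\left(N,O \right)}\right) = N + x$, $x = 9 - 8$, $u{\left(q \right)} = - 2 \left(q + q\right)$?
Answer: $\frac{69169}{4} \approx 17292.0$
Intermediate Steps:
$u{\left(q \right)} = - 4 q$ ($u{\left(q \right)} = - 2 \cdot 2 q = - 4 q$)
$x = 1$ ($x = 9 - 8 = 1$)
$y{\left(N,O \right)} = - \frac{5}{2} + \frac{N}{2}$ ($y{\left(N,O \right)} = -3 + \frac{N + 1}{2} = -3 + \frac{1 + N}{2} = -3 + \left(\frac{1}{2} + \frac{N}{2}\right) = - \frac{5}{2} + \frac{N}{2}$)
$\left(7 \cdot 3 \left(-6\right) + y{\left(-6,u{\left(0 \right)} \right)}\right)^{2} = \left(7 \cdot 3 \left(-6\right) + \left(- \frac{5}{2} + \frac{1}{2} \left(-6\right)\right)\right)^{2} = \left(21 \left(-6\right) - \frac{11}{2}\right)^{2} = \left(-126 - \frac{11}{2}\right)^{2} = \left(- \frac{263}{2}\right)^{2} = \frac{69169}{4}$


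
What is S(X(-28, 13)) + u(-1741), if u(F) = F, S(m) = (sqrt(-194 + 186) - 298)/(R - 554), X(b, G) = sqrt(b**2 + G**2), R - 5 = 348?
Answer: -349643/201 - 2*I*sqrt(2)/201 ≈ -1739.5 - 0.014072*I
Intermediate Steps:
R = 353 (R = 5 + 348 = 353)
X(b, G) = sqrt(G**2 + b**2)
S(m) = 298/201 - 2*I*sqrt(2)/201 (S(m) = (sqrt(-194 + 186) - 298)/(353 - 554) = (sqrt(-8) - 298)/(-201) = (2*I*sqrt(2) - 298)*(-1/201) = (-298 + 2*I*sqrt(2))*(-1/201) = 298/201 - 2*I*sqrt(2)/201)
S(X(-28, 13)) + u(-1741) = (298/201 - 2*I*sqrt(2)/201) - 1741 = -349643/201 - 2*I*sqrt(2)/201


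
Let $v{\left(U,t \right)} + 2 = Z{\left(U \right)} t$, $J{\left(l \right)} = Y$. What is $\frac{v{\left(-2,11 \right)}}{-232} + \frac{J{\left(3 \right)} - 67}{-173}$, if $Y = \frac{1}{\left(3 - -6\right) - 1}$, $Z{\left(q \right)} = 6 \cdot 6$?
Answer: $- \frac{52647}{40136} \approx -1.3117$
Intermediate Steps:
$Z{\left(q \right)} = 36$
$Y = \frac{1}{8}$ ($Y = \frac{1}{\left(3 + 6\right) - 1} = \frac{1}{9 - 1} = \frac{1}{8} \approx 0.125$)
$J{\left(l \right)} = \frac{1}{8}$
$v{\left(U,t \right)} = -2 + 36 t$
$\frac{v{\left(-2,11 \right)}}{-232} + \frac{J{\left(3 \right)} - 67}{-173} = \frac{-2 + 36 \cdot 11}{-232} + \frac{\frac{1}{8} - 67}{-173} = \left(-2 + 396\right) \left(- \frac{1}{232}\right) + \left(\frac{1}{8} - 67\right) \left(- \frac{1}{173}\right) = 394 \left(- \frac{1}{232}\right) - - \frac{535}{1384} = - \frac{197}{116} + \frac{535}{1384} = - \frac{52647}{40136}$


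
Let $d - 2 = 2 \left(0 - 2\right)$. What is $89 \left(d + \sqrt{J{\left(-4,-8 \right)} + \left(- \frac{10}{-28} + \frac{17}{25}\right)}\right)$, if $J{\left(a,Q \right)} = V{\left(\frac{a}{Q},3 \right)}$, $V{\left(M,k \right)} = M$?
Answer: $-178 + \frac{89 \sqrt{1883}}{35} \approx -67.656$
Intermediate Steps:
$J{\left(a,Q \right)} = \frac{a}{Q}$
$d = -2$ ($d = 2 + 2 \left(0 - 2\right) = 2 + 2 \left(-2\right) = 2 - 4 = -2$)
$89 \left(d + \sqrt{J{\left(-4,-8 \right)} + \left(- \frac{10}{-28} + \frac{17}{25}\right)}\right) = 89 \left(-2 + \sqrt{- \frac{4}{-8} + \left(- \frac{10}{-28} + \frac{17}{25}\right)}\right) = 89 \left(-2 + \sqrt{\left(-4\right) \left(- \frac{1}{8}\right) + \left(\left(-10\right) \left(- \frac{1}{28}\right) + 17 \cdot \frac{1}{25}\right)}\right) = 89 \left(-2 + \sqrt{\frac{1}{2} + \left(\frac{5}{14} + \frac{17}{25}\right)}\right) = 89 \left(-2 + \sqrt{\frac{1}{2} + \frac{363}{350}}\right) = 89 \left(-2 + \sqrt{\frac{269}{175}}\right) = 89 \left(-2 + \frac{\sqrt{1883}}{35}\right) = -178 + \frac{89 \sqrt{1883}}{35}$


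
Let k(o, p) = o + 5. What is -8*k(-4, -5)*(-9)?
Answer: 72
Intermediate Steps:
k(o, p) = 5 + o
-8*k(-4, -5)*(-9) = -8*(5 - 4)*(-9) = -8*1*(-9) = -8*(-9) = 72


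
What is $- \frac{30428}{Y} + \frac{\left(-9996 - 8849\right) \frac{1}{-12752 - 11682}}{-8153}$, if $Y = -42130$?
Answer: $\frac{3030390086103}{4196367118130} \approx 0.72215$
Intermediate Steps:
$- \frac{30428}{Y} + \frac{\left(-9996 - 8849\right) \frac{1}{-12752 - 11682}}{-8153} = - \frac{30428}{-42130} + \frac{\left(-9996 - 8849\right) \frac{1}{-12752 - 11682}}{-8153} = \left(-30428\right) \left(- \frac{1}{42130}\right) + - \frac{18845}{-24434} \left(- \frac{1}{8153}\right) = \frac{15214}{21065} + \left(-18845\right) \left(- \frac{1}{24434}\right) \left(- \frac{1}{8153}\right) = \frac{15214}{21065} + \frac{18845}{24434} \left(- \frac{1}{8153}\right) = \frac{15214}{21065} - \frac{18845}{199210402} = \frac{3030390086103}{4196367118130}$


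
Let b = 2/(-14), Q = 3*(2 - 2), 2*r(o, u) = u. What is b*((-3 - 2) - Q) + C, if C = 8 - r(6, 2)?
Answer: 54/7 ≈ 7.7143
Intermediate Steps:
r(o, u) = u/2
Q = 0 (Q = 3*0 = 0)
b = -⅐ (b = 2*(-1/14) = -⅐ ≈ -0.14286)
C = 7 (C = 8 - 2/2 = 8 - 1*1 = 8 - 1 = 7)
b*((-3 - 2) - Q) + C = -((-3 - 2) - 1*0)/7 + 7 = -(-5 + 0)/7 + 7 = -⅐*(-5) + 7 = 5/7 + 7 = 54/7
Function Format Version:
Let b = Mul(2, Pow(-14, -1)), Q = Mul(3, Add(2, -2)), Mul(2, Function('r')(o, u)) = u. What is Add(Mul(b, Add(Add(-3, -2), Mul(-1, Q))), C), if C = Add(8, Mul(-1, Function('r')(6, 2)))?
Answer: Rational(54, 7) ≈ 7.7143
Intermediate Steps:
Function('r')(o, u) = Mul(Rational(1, 2), u)
Q = 0 (Q = Mul(3, 0) = 0)
b = Rational(-1, 7) (b = Mul(2, Rational(-1, 14)) = Rational(-1, 7) ≈ -0.14286)
C = 7 (C = Add(8, Mul(-1, Mul(Rational(1, 2), 2))) = Add(8, Mul(-1, 1)) = Add(8, -1) = 7)
Add(Mul(b, Add(Add(-3, -2), Mul(-1, Q))), C) = Add(Mul(Rational(-1, 7), Add(Add(-3, -2), Mul(-1, 0))), 7) = Add(Mul(Rational(-1, 7), Add(-5, 0)), 7) = Add(Mul(Rational(-1, 7), -5), 7) = Add(Rational(5, 7), 7) = Rational(54, 7)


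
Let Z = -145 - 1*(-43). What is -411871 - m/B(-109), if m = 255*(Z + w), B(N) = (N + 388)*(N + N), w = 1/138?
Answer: -1152338822627/2797812 ≈ -4.1187e+5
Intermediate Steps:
w = 1/138 ≈ 0.0072464
Z = -102 (Z = -145 + 43 = -102)
B(N) = 2*N*(388 + N) (B(N) = (388 + N)*(2*N) = 2*N*(388 + N))
m = -1196375/46 (m = 255*(-102 + 1/138) = 255*(-14075/138) = -1196375/46 ≈ -26008.)
-411871 - m/B(-109) = -411871 - (-1196375)/(46*(2*(-109)*(388 - 109))) = -411871 - (-1196375)/(46*(2*(-109)*279)) = -411871 - (-1196375)/(46*(-60822)) = -411871 - (-1196375)*(-1)/(46*60822) = -411871 - 1*1196375/2797812 = -411871 - 1196375/2797812 = -1152338822627/2797812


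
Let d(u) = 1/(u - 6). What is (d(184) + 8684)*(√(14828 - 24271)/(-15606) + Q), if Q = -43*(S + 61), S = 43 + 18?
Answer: -4054510119/89 - 515251*I*√9443/925956 ≈ -4.5556e+7 - 54.073*I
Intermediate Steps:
S = 61
d(u) = 1/(-6 + u)
Q = -5246 (Q = -43*(61 + 61) = -43*122 = -5246)
(d(184) + 8684)*(√(14828 - 24271)/(-15606) + Q) = (1/(-6 + 184) + 8684)*(√(14828 - 24271)/(-15606) - 5246) = (1/178 + 8684)*(√(-9443)*(-1/15606) - 5246) = (1/178 + 8684)*((I*√9443)*(-1/15606) - 5246) = 1545753*(-I*√9443/15606 - 5246)/178 = 1545753*(-5246 - I*√9443/15606)/178 = -4054510119/89 - 515251*I*√9443/925956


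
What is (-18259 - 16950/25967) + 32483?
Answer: 369337658/25967 ≈ 14223.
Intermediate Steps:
(-18259 - 16950/25967) + 32483 = -474148403/25967 + 32483 = 369337658/25967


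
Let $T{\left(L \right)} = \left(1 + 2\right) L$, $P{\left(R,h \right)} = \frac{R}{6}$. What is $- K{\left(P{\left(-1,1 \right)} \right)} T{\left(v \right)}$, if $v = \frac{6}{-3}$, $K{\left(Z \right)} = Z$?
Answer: $-1$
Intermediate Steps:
$P{\left(R,h \right)} = \frac{R}{6}$ ($P{\left(R,h \right)} = R \frac{1}{6} = \frac{R}{6}$)
$v = -2$ ($v = 6 \left(- \frac{1}{3}\right) = -2$)
$T{\left(L \right)} = 3 L$
$- K{\left(P{\left(-1,1 \right)} \right)} T{\left(v \right)} = - \frac{-1}{6} \cdot 3 \left(-2\right) = \left(-1\right) \left(- \frac{1}{6}\right) \left(-6\right) = \frac{1}{6} \left(-6\right) = -1$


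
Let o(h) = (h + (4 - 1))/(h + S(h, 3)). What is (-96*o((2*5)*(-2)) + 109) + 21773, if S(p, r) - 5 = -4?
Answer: 414126/19 ≈ 21796.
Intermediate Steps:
S(p, r) = 1 (S(p, r) = 5 - 4 = 1)
o(h) = (3 + h)/(1 + h) (o(h) = (h + (4 - 1))/(h + 1) = (h + 3)/(1 + h) = (3 + h)/(1 + h))
(-96*o((2*5)*(-2)) + 109) + 21773 = (-96*(3 + (2*5)*(-2))/(1 + (2*5)*(-2)) + 109) + 21773 = (-96*(3 + 10*(-2))/(1 + 10*(-2)) + 109) + 21773 = (-96*(3 - 20)/(1 - 20) + 109) + 21773 = (-96*(-17)/(-19) + 109) + 21773 = (-(-96)*(-17)/19 + 109) + 21773 = (-96*17/19 + 109) + 21773 = (-1632/19 + 109) + 21773 = 439/19 + 21773 = 414126/19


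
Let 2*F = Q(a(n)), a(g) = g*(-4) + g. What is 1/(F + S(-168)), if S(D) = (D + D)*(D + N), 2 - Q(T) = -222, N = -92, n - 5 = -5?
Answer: 1/87472 ≈ 1.1432e-5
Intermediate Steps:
n = 0 (n = 5 - 5 = 0)
a(g) = -3*g (a(g) = -4*g + g = -3*g)
Q(T) = 224 (Q(T) = 2 - 1*(-222) = 2 + 222 = 224)
S(D) = 2*D*(-92 + D) (S(D) = (D + D)*(D - 92) = (2*D)*(-92 + D) = 2*D*(-92 + D))
F = 112 (F = (½)*224 = 112)
1/(F + S(-168)) = 1/(112 + 2*(-168)*(-92 - 168)) = 1/(112 + 2*(-168)*(-260)) = 1/(112 + 87360) = 1/87472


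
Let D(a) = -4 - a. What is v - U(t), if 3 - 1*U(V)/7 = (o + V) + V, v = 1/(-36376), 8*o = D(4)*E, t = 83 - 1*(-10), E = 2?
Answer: 46088391/36376 ≈ 1267.0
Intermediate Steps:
t = 93 (t = 83 + 10 = 93)
o = -2 (o = ((-4 - 1*4)*2)/8 = ((-4 - 4)*2)/8 = (-8*2)/8 = (1/8)*(-16) = -2)
v = -1/36376 ≈ -2.7491e-5
U(V) = 35 - 14*V (U(V) = 21 - 7*((-2 + V) + V) = 21 - 7*(-2 + 2*V) = 21 + (14 - 14*V) = 35 - 14*V)
v - U(t) = -1/36376 - (35 - 14*93) = -1/36376 - (35 - 1302) = -1/36376 - 1*(-1267) = -1/36376 + 1267 = 46088391/36376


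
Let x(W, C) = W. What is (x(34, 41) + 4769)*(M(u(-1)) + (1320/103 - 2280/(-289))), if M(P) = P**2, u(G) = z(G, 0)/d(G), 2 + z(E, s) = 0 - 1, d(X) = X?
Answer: 4246923069/29767 ≈ 1.4267e+5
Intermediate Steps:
z(E, s) = -3 (z(E, s) = -2 + (0 - 1) = -2 - 1 = -3)
u(G) = -3/G
(x(34, 41) + 4769)*(M(u(-1)) + (1320/103 - 2280/(-289))) = (34 + 4769)*((-3/(-1))**2 + (1320/103 - 2280/(-289))) = 4803*((-3*(-1))**2 + (1320*(1/103) - 2280*(-1/289))) = 4803*(3**2 + (1320/103 + 2280/289)) = 4803*(9 + 616320/29767) = 4803*(884223/29767) = 4246923069/29767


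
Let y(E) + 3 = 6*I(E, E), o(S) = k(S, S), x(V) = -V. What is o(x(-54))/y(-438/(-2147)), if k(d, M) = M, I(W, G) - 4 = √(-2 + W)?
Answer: 30058/13403 - 16*I*√517427/13403 ≈ 2.2426 - 0.8587*I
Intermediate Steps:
I(W, G) = 4 + √(-2 + W)
o(S) = S
y(E) = 21 + 6*√(-2 + E) (y(E) = -3 + 6*(4 + √(-2 + E)) = -3 + (24 + 6*√(-2 + E)) = 21 + 6*√(-2 + E))
o(x(-54))/y(-438/(-2147)) = (-1*(-54))/(21 + 6*√(-2 - 438/(-2147))) = 54/(21 + 6*√(-2 - 438*(-1/2147))) = 54/(21 + 6*√(-2 + 438/2147)) = 54/(21 + 6*√(-3856/2147)) = 54/(21 + 6*(4*I*√517427/2147)) = 54/(21 + 24*I*√517427/2147)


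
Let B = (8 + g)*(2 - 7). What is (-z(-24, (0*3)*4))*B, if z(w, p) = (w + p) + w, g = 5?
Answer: -3120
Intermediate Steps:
z(w, p) = p + 2*w (z(w, p) = (p + w) + w = p + 2*w)
B = -65 (B = (8 + 5)*(2 - 7) = 13*(-5) = -65)
(-z(-24, (0*3)*4))*B = -((0*3)*4 + 2*(-24))*(-65) = -(0*4 - 48)*(-65) = -(0 - 48)*(-65) = -1*(-48)*(-65) = 48*(-65) = -3120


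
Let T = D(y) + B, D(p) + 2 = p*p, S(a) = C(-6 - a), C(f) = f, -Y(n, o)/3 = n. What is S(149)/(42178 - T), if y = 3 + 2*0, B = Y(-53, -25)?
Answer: -155/42012 ≈ -0.0036894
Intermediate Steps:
Y(n, o) = -3*n
B = 159 (B = -3*(-53) = 159)
S(a) = -6 - a
y = 3 (y = 3 + 0 = 3)
D(p) = -2 + p² (D(p) = -2 + p*p = -2 + p²)
T = 166 (T = (-2 + 3²) + 159 = (-2 + 9) + 159 = 7 + 159 = 166)
S(149)/(42178 - T) = (-6 - 1*149)/(42178 - 1*166) = (-6 - 149)/(42178 - 166) = -155/42012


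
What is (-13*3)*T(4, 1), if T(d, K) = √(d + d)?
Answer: -78*√2 ≈ -110.31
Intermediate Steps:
T(d, K) = √2*√d (T(d, K) = √(2*d) = √2*√d)
(-13*3)*T(4, 1) = (-13*3)*(√2*√4) = -39*√2*2 = -78*√2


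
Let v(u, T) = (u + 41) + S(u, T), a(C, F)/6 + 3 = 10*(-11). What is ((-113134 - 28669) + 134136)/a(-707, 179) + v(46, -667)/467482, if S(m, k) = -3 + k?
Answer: 895947305/79238199 ≈ 11.307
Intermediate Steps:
a(C, F) = -678 (a(C, F) = -18 + 6*(10*(-11)) = -18 + 6*(-110) = -18 - 660 = -678)
v(u, T) = 38 + T + u (v(u, T) = (u + 41) + (-3 + T) = (41 + u) + (-3 + T) = 38 + T + u)
((-113134 - 28669) + 134136)/a(-707, 179) + v(46, -667)/467482 = ((-113134 - 28669) + 134136)/(-678) + (38 - 667 + 46)/467482 = (-141803 + 134136)*(-1/678) - 583*1/467482 = -7667*(-1/678) - 583/467482 = 7667/678 - 583/467482 = 895947305/79238199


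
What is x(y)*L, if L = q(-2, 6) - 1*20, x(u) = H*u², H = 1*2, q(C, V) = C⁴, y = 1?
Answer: -8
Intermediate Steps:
H = 2
x(u) = 2*u²
L = -4 (L = (-2)⁴ - 1*20 = 16 - 20 = -4)
x(y)*L = (2*1²)*(-4) = (2*1)*(-4) = 2*(-4) = -8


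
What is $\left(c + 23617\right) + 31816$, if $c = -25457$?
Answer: $29976$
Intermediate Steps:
$\left(c + 23617\right) + 31816 = \left(-25457 + 23617\right) + 31816 = -1840 + 31816 = 29976$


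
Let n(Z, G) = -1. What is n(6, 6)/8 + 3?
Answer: 23/8 ≈ 2.8750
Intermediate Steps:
n(6, 6)/8 + 3 = -1/8 + 3 = 23/8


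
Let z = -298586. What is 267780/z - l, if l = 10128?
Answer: -1512173394/149293 ≈ -10129.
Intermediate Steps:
267780/z - l = 267780/(-298586) - 1*10128 = 267780*(-1/298586) - 10128 = -133890/149293 - 10128 = -1512173394/149293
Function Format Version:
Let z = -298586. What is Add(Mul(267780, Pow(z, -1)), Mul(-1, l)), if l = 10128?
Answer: Rational(-1512173394, 149293) ≈ -10129.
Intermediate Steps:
Add(Mul(267780, Pow(z, -1)), Mul(-1, l)) = Add(Mul(267780, Pow(-298586, -1)), Mul(-1, 10128)) = Add(Mul(267780, Rational(-1, 298586)), -10128) = Add(Rational(-133890, 149293), -10128) = Rational(-1512173394, 149293)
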